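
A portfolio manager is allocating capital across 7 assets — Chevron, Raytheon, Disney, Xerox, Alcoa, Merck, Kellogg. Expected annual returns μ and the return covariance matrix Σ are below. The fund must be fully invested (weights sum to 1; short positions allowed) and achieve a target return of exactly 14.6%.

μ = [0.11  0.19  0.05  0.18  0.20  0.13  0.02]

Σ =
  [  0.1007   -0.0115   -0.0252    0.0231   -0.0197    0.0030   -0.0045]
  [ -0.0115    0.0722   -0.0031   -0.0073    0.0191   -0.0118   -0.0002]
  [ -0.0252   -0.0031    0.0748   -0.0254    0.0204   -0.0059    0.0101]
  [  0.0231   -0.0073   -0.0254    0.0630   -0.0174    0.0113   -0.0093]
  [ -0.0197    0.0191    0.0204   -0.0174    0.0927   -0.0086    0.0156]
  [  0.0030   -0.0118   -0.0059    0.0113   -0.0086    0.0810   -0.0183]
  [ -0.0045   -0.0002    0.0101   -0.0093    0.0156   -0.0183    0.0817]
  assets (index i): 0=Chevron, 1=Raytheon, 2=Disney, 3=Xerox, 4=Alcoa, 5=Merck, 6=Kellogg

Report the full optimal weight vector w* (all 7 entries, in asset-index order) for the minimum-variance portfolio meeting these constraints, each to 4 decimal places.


p=Σ⁻¹μ = [1.4790  3.0894  2.0858  3.8447  2.1903  1.9696  0.5365]
q=Σ⁻¹𝟙 = [14.5729  20.4770  24.4759  24.0497  7.8541  17.4898  15.2224]
a=μᵀp=2.250842  b=𝟙ᵀp=15.195314  c=𝟙ᵀq=124.141644  D=ac−b²=48.525719
λ₁=(c·0.146−b)/D = (124.141644·0.146−15.195314)/48.525719 = 0.060367
λ₂=(a−b·0.146)/D = (2.250842−15.195314·0.146)/48.525719 = 0.000666
w* = 0.060367·p + 0.000666·q:
  w_0 = 0.060367·1.4790 + 0.000666·14.5729 = 0.0990  (Chevron)
  w_1 = 0.060367·3.0894 + 0.000666·20.4770 = 0.2001  (Raytheon)
  w_2 = 0.060367·2.0858 + 0.000666·24.4759 = 0.1422  (Disney)
  w_3 = 0.060367·3.8447 + 0.000666·24.0497 = 0.2481  (Xerox)
  w_4 = 0.060367·2.1903 + 0.000666·7.8541 = 0.1375  (Alcoa)
  w_5 = 0.060367·1.9696 + 0.000666·17.4898 = 0.1305  (Merck)
  w_6 = 0.060367·0.5365 + 0.000666·15.2224 = 0.0425  (Kellogg)
Σw_i=1.0000  μᵀw=0.1460
σ²=wᵀΣw=λ₁·μ_p+λ₂ = 0.060367·0.146 + 0.000666 = 0.009480 ≈ 0.0095

0.0990  0.2001  0.1422  0.2481  0.1375  0.1305  0.0425


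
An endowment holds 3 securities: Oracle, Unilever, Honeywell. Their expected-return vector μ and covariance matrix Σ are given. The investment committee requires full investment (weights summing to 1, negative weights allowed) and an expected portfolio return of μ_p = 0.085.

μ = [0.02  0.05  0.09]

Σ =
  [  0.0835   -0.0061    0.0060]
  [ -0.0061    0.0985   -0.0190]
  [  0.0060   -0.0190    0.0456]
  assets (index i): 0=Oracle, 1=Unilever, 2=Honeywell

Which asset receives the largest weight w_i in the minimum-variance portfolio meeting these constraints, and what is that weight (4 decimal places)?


Honeywell (0.8136)

x=Σ⁻¹μ = [0.1409  0.9716  2.3600]
y=Σ⁻¹𝟙 = [11.1996  16.0845  27.1581]
a=μᵀx=0.263793  b=𝟙ᵀx=3.472441  c=𝟙ᵀy=54.442134  D=ac−b²=2.303600
λ₁=(c·0.085−b)/D = (54.442134·0.085−3.472441)/2.303600 = 0.501450
λ₂=(a−b·0.085)/D = (0.263793−3.472441·0.085)/2.303600 = -0.013615
w* = 0.501450·x + -0.013615·y:
  w_0 = 0.501450·0.1409 + -0.013615·11.1996 = -0.0818  (Oracle)
  w_1 = 0.501450·0.9716 + -0.013615·16.0845 = 0.2682  (Unilever)
  w_2 = 0.501450·2.3600 + -0.013615·27.1581 = 0.8136  (Honeywell)
Σw_i=1.0000  μᵀw=0.0850
σ²=wᵀΣw=λ₁·μ_p+λ₂ = 0.501450·0.085 + -0.013615 = 0.029008 ≈ 0.0290


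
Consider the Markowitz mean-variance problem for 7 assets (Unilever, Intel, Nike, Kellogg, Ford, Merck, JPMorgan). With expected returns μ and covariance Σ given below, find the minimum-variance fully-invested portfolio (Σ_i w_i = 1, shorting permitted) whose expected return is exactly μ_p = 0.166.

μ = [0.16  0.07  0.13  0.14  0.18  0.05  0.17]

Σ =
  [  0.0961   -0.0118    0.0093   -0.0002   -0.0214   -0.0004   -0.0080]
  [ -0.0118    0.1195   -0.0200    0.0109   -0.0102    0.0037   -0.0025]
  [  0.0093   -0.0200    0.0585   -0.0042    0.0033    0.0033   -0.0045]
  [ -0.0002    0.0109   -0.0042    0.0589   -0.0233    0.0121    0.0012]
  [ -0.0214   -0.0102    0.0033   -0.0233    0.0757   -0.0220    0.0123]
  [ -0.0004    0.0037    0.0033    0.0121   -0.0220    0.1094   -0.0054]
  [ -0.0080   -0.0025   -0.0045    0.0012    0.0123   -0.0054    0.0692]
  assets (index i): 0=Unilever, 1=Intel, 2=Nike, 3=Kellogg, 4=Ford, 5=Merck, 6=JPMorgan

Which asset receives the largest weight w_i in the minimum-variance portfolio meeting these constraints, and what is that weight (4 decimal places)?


u=Σ⁻¹μ = [2.7459  1.2944  2.3772  3.7828  4.2921  0.9058  2.2176]
v=Σ⁻¹𝟙 = [17.6087  13.4505  19.4640  24.2322  27.7837  11.7512  13.7966]
a=μᵀu=2.563437  b=𝟙ᵀu=17.615790  c=𝟙ᵀv=128.086819  D=ac−b²=18.026398
λ₁=(c·0.166−b)/D = (128.086819·0.166−17.615790)/18.026398 = 0.202293
λ₂=(a−b·0.166)/D = (2.563437−17.615790·0.166)/18.026398 = -0.020014
w* = 0.202293·u + -0.020014·v:
  w_0 = 0.202293·2.7459 + -0.020014·17.6087 = 0.2030  (Unilever)
  w_1 = 0.202293·1.2944 + -0.020014·13.4505 = -0.0073  (Intel)
  w_2 = 0.202293·2.3772 + -0.020014·19.4640 = 0.0913  (Nike)
  w_3 = 0.202293·3.7828 + -0.020014·24.2322 = 0.2803  (Kellogg)
  w_4 = 0.202293·4.2921 + -0.020014·27.7837 = 0.3122  (Ford)
  w_5 = 0.202293·0.9058 + -0.020014·11.7512 = -0.0520  (Merck)
  w_6 = 0.202293·2.2176 + -0.020014·13.7966 = 0.1725  (JPMorgan)
Σw_i=1.0000  μᵀw=0.1660
σ²=wᵀΣw=λ₁·μ_p+λ₂ = 0.202293·0.166 + -0.020014 = 0.013566 ≈ 0.0136

Ford (0.3122)


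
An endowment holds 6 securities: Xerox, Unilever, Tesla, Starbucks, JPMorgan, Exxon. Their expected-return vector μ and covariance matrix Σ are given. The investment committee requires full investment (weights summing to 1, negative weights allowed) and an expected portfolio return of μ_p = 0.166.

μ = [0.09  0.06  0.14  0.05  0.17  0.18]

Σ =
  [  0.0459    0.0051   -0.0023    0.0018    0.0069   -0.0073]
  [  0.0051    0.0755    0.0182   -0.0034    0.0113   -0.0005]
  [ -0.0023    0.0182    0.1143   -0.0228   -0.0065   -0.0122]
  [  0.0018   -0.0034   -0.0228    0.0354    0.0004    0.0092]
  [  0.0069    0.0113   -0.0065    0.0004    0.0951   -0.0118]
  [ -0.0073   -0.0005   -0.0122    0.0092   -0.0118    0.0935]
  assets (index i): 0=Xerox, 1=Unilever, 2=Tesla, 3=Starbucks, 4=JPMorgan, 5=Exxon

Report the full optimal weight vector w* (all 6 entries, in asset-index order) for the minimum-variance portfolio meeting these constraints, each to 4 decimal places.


g=Σ⁻¹μ = [2.0639  -0.0428  2.0417  1.9658  2.0746  2.4208]
h=Σ⁻¹𝟙 = [20.7467  7.8541  16.9271  35.5042  10.6246  12.4130]
a=μᵀg=1.355739  b=𝟙ᵀg=10.523975  c=𝟙ᵀh=104.069668  D=ac−b²=30.337299
λ₁=(c·0.166−b)/D = (104.069668·0.166−10.523975)/30.337299 = 0.222551
λ₂=(a−b·0.166)/D = (1.355739−10.523975·0.166)/30.337299 = -0.012896
w* = 0.222551·g + -0.012896·h:
  w_0 = 0.222551·2.0639 + -0.012896·20.7467 = 0.1918  (Xerox)
  w_1 = 0.222551·-0.0428 + -0.012896·7.8541 = -0.1108  (Unilever)
  w_2 = 0.222551·2.0417 + -0.012896·16.9271 = 0.2361  (Tesla)
  w_3 = 0.222551·1.9658 + -0.012896·35.5042 = -0.0204  (Starbucks)
  w_4 = 0.222551·2.0746 + -0.012896·10.6246 = 0.3247  (JPMorgan)
  w_5 = 0.222551·2.4208 + -0.012896·12.4130 = 0.3787  (Exxon)
Σw_i=1.0000  μᵀw=0.1660
σ²=wᵀΣw=λ₁·μ_p+λ₂ = 0.222551·0.166 + -0.012896 = 0.024047 ≈ 0.0240

0.1918  -0.1108  0.2361  -0.0204  0.3247  0.3787


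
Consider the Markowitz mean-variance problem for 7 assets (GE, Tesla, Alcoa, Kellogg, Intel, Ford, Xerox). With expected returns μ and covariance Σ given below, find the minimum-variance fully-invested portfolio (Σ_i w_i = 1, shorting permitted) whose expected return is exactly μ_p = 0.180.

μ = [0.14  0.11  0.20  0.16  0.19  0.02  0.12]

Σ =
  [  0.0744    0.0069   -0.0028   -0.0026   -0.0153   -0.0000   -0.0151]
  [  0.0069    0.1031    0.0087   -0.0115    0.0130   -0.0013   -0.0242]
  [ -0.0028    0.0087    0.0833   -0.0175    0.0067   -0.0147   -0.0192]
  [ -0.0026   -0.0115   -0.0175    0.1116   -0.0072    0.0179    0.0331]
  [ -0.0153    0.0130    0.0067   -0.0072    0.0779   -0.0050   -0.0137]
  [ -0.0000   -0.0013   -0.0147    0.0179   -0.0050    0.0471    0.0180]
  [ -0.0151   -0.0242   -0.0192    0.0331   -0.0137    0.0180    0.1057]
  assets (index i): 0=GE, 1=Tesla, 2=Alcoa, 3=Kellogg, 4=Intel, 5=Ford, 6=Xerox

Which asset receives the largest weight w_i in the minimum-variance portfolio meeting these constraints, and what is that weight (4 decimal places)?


Intel (0.2659)

g=Σ⁻¹μ = [3.0689  0.8998  3.0457  1.5808  3.1817  0.2963  2.1998]
h=Σ⁻¹𝟙 = [20.2412  8.8704  18.7811  6.7925  18.2410  21.1801  14.4251]
a=μᵀg=2.265105  b=𝟙ᵀg=14.272946  c=𝟙ᵀh=108.531438  D=ac−b²=42.118070
λ₁=(c·0.180−b)/D = (108.531438·0.180−14.272946)/42.118070 = 0.124951
λ₂=(a−b·0.180)/D = (2.265105−14.272946·0.180)/42.118070 = -0.007218
w* = 0.124951·g + -0.007218·h:
  w_0 = 0.124951·3.0689 + -0.007218·20.2412 = 0.2374  (GE)
  w_1 = 0.124951·0.8998 + -0.007218·8.8704 = 0.0484  (Tesla)
  w_2 = 0.124951·3.0457 + -0.007218·18.7811 = 0.2450  (Alcoa)
  w_3 = 0.124951·1.5808 + -0.007218·6.7925 = 0.1485  (Kellogg)
  w_4 = 0.124951·3.1817 + -0.007218·18.2410 = 0.2659  (Intel)
  w_5 = 0.124951·0.2963 + -0.007218·21.1801 = -0.1159  (Ford)
  w_6 = 0.124951·2.1998 + -0.007218·14.4251 = 0.1707  (Xerox)
Σw_i=1.0000  μᵀw=0.1800
σ²=wᵀΣw=λ₁·μ_p+λ₂ = 0.124951·0.180 + -0.007218 = 0.015273 ≈ 0.0153


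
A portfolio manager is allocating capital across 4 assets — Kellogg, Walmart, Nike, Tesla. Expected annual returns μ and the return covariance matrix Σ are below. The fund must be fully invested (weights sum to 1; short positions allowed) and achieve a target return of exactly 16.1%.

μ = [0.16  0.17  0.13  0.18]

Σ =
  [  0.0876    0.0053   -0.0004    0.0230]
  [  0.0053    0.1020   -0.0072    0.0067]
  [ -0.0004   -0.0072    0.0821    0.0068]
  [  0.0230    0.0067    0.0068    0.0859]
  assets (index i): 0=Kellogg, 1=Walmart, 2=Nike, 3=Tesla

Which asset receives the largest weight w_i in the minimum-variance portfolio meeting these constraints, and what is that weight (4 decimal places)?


p=Σ⁻¹μ = [1.3472  1.6129  1.6087  1.4816]
q=Σ⁻¹𝟙 = [8.9119  9.7267  12.4546  7.5107]
a=μᵀp=0.965572  b=𝟙ᵀp=6.050459  c=𝟙ᵀq=38.603864  D=ac−b²=0.666753
λ₁=(c·0.161−b)/D = (38.603864·0.161−6.050459)/0.666753 = 0.247112
λ₂=(a−b·0.161)/D = (0.965572−6.050459·0.161)/0.666753 = -0.012826
w* = 0.247112·p + -0.012826·q:
  w_0 = 0.247112·1.3472 + -0.012826·8.9119 = 0.2186  (Kellogg)
  w_1 = 0.247112·1.6129 + -0.012826·9.7267 = 0.2738  (Walmart)
  w_2 = 0.247112·1.6087 + -0.012826·12.4546 = 0.2378  (Nike)
  w_3 = 0.247112·1.4816 + -0.012826·7.5107 = 0.2698  (Tesla)
Σw_i=1.0000  μᵀw=0.1610
σ²=wᵀΣw=λ₁·μ_p+λ₂ = 0.247112·0.161 + -0.012826 = 0.026959 ≈ 0.0270

Walmart (0.2738)


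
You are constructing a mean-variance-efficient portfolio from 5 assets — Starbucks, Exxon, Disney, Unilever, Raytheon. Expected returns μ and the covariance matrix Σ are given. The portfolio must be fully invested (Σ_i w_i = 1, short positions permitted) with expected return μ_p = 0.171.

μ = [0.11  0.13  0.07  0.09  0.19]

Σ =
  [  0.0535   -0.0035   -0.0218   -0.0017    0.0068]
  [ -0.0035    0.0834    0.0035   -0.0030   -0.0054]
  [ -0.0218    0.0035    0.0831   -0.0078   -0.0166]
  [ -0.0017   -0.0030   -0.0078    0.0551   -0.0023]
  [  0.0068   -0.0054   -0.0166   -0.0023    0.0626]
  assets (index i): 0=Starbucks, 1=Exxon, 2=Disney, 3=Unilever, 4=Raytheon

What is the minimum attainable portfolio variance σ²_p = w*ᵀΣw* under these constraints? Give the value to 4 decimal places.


u=Σ⁻¹μ = [2.7849  1.8916  2.4354  2.3185  3.6268]
v=Σ⁻¹𝟙 = [27.9859  14.3847  25.4064  24.3022  21.8053]
a=μᵀu=1.620476  b=𝟙ᵀu=13.057118  c=𝟙ᵀv=113.884509  D=ac−b²=14.058778
λ₁=(c·0.171−b)/D = (113.884509·0.171−13.057118)/14.058778 = 0.456450
λ₂=(a−b·0.171)/D = (1.620476−13.057118·0.171)/14.058778 = -0.043552
w* = 0.456450·u + -0.043552·v:
  w_0 = 0.456450·2.7849 + -0.043552·27.9859 = 0.0523  (Starbucks)
  w_1 = 0.456450·1.8916 + -0.043552·14.3847 = 0.2370  (Exxon)
  w_2 = 0.456450·2.4354 + -0.043552·25.4064 = 0.0051  (Disney)
  w_3 = 0.456450·2.3185 + -0.043552·24.3022 = -0.0002  (Unilever)
  w_4 = 0.456450·3.6268 + -0.043552·21.8053 = 0.7058  (Raytheon)
Σw_i=1.0000  μᵀw=0.1710
σ²=wᵀΣw=λ₁·μ_p+λ₂ = 0.456450·0.171 + -0.043552 = 0.034501 ≈ 0.0345

0.0345


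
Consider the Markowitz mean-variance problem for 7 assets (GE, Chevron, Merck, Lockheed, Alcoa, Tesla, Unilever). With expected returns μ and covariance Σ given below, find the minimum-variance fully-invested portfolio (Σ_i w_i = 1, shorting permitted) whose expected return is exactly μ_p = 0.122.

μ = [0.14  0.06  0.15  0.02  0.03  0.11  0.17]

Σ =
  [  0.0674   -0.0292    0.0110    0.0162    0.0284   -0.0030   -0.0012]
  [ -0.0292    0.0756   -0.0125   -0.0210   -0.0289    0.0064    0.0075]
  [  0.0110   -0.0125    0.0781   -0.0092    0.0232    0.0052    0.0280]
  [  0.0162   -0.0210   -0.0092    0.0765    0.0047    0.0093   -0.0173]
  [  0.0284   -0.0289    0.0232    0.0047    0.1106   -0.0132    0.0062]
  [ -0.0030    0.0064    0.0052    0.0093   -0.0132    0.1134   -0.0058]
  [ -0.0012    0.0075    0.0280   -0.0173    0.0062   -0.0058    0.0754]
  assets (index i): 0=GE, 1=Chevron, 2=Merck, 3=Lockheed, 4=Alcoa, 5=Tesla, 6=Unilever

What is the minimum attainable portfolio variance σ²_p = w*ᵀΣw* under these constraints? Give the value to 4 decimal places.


g=Σ⁻¹μ = [2.6881  1.8851  1.2532  0.6928  -0.2183  0.8917  1.8900]
h=Σ⁻¹𝟙 = [17.6235  28.9855  9.9616  19.5759  9.4048  7.2559  11.2370]
a=μᵀg=1.104129  b=𝟙ᵀg=9.082772  c=𝟙ᵀh=104.044265  D=ac−b²=32.381505
λ₁=(c·0.122−b)/D = (104.044265·0.122−9.082772)/32.381505 = 0.111503
λ₂=(a−b·0.122)/D = (1.104129−9.082772·0.122)/32.381505 = -0.000123
w* = 0.111503·g + -0.000123·h:
  w_0 = 0.111503·2.6881 + -0.000123·17.6235 = 0.2976  (GE)
  w_1 = 0.111503·1.8851 + -0.000123·28.9855 = 0.2066  (Chevron)
  w_2 = 0.111503·1.2532 + -0.000123·9.9616 = 0.1385  (Merck)
  w_3 = 0.111503·0.6928 + -0.000123·19.5759 = 0.0749  (Lockheed)
  w_4 = 0.111503·-0.2183 + -0.000123·9.4048 = -0.0255  (Alcoa)
  w_5 = 0.111503·0.8917 + -0.000123·7.2559 = 0.0985  (Tesla)
  w_6 = 0.111503·1.8900 + -0.000123·11.2370 = 0.2094  (Unilever)
Σw_i=1.0000  μᵀw=0.1220
σ²=wᵀΣw=λ₁·μ_p+λ₂ = 0.111503·0.122 + -0.000123 = 0.013481 ≈ 0.0135

0.0135


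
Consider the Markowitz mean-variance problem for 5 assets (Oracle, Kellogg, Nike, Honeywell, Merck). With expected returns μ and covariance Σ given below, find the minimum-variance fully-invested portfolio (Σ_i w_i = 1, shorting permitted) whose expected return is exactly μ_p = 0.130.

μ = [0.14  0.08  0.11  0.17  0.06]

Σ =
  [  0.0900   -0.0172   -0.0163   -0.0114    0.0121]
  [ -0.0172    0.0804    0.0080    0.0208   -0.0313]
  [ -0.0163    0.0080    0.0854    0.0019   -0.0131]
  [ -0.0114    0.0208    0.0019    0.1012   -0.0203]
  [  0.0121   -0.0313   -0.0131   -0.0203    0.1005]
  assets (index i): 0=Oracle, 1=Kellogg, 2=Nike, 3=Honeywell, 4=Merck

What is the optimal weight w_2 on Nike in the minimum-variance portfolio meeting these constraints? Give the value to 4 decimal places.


0.2147

u=Σ⁻¹μ = [2.1827  1.3270  1.7465  1.8925  1.3574]
v=Σ⁻¹𝟙 = [16.4827  18.5209  15.6384  11.2579  18.0464]
a=μᵀu=1.007016  b=𝟙ᵀu=8.506099  c=𝟙ᵀv=79.946308  D=ac−b²=8.153518
λ₁=(c·0.130−b)/D = (79.946308·0.130−8.506099)/8.153518 = 0.231424
λ₂=(a−b·0.130)/D = (1.007016−8.506099·0.130)/8.153518 = -0.012115
w* = 0.231424·u + -0.012115·v:
  w_0 = 0.231424·2.1827 + -0.012115·16.4827 = 0.3054  (Oracle)
  w_1 = 0.231424·1.3270 + -0.012115·18.5209 = 0.0827  (Kellogg)
  w_2 = 0.231424·1.7465 + -0.012115·15.6384 = 0.2147  (Nike)
  w_3 = 0.231424·1.8925 + -0.012115·11.2579 = 0.3016  (Honeywell)
  w_4 = 0.231424·1.3574 + -0.012115·18.0464 = 0.0955  (Merck)
Σw_i=1.0000  μᵀw=0.1300
σ²=wᵀΣw=λ₁·μ_p+λ₂ = 0.231424·0.130 + -0.012115 = 0.017971 ≈ 0.0180


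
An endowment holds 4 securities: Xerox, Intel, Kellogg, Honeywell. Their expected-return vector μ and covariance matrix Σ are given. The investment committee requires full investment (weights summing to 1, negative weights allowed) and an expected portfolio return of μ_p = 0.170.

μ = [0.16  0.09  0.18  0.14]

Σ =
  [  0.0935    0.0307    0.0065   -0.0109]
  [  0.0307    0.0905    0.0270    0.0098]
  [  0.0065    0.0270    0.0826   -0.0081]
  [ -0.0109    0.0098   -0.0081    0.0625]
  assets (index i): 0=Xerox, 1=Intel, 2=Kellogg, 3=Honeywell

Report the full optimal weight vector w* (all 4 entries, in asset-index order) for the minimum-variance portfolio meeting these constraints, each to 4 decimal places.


0.3226  -0.1576  0.3917  0.4433

p=Σ⁻¹μ = [2.1696  -0.8480  2.5883  3.0868]
q=Σ⁻¹𝟙 = [11.6989  1.1760  12.7141  19.5036]
a=μᵀp=1.168862  b=𝟙ᵀp=6.996707  c=𝟙ᵀq=45.092610  D=ac−b²=3.753117
λ₁=(c·0.170−b)/D = (45.092610·0.170−6.996707)/3.753117 = 0.178262
λ₂=(a−b·0.170)/D = (1.168862−6.996707·0.170)/3.753117 = -0.005483
w* = 0.178262·p + -0.005483·q:
  w_0 = 0.178262·2.1696 + -0.005483·11.6989 = 0.3226  (Xerox)
  w_1 = 0.178262·-0.8480 + -0.005483·1.1760 = -0.1576  (Intel)
  w_2 = 0.178262·2.5883 + -0.005483·12.7141 = 0.3917  (Kellogg)
  w_3 = 0.178262·3.0868 + -0.005483·19.5036 = 0.4433  (Honeywell)
Σw_i=1.0000  μᵀw=0.1700
σ²=wᵀΣw=λ₁·μ_p+λ₂ = 0.178262·0.170 + -0.005483 = 0.024821 ≈ 0.0248


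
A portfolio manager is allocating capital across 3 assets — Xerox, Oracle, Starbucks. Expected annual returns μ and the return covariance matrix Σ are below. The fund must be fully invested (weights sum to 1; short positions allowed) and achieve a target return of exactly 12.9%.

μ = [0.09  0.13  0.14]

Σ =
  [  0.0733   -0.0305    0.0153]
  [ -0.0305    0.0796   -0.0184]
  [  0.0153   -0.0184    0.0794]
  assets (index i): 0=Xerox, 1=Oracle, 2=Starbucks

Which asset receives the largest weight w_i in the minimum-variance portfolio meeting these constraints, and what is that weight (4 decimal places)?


Oracle (0.4387)

g=Σ⁻¹μ = [1.9955  2.8702  2.0438]
h=Σ⁻¹𝟙 = [20.5576  23.7052  14.1265]
a=μᵀg=0.838863  b=𝟙ᵀg=6.909574  c=𝟙ᵀh=58.389338  D=ac−b²=1.238412
λ₁=(c·0.129−b)/D = (58.389338·0.129−6.909574)/1.238412 = 0.502781
λ₂=(a−b·0.129)/D = (0.838863−6.909574·0.129)/1.238412 = -0.042371
w* = 0.502781·g + -0.042371·h:
  w_0 = 0.502781·1.9955 + -0.042371·20.5576 = 0.1323  (Xerox)
  w_1 = 0.502781·2.8702 + -0.042371·23.7052 = 0.4387  (Oracle)
  w_2 = 0.502781·2.0438 + -0.042371·14.1265 = 0.4291  (Starbucks)
Σw_i=1.0000  μᵀw=0.1290
σ²=wᵀΣw=λ₁·μ_p+λ₂ = 0.502781·0.129 + -0.042371 = 0.022488 ≈ 0.0225


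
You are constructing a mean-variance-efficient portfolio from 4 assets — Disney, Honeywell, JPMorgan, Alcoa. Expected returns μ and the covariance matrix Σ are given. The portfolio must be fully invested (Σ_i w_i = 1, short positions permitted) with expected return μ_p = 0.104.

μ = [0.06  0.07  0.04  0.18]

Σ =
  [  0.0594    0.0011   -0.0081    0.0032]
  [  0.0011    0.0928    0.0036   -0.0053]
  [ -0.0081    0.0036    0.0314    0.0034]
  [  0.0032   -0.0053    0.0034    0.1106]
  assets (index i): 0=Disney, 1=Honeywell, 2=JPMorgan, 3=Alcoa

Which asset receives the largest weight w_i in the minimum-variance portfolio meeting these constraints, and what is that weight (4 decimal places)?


Alcoa (0.3894)

g=Σ⁻¹μ = [1.0859  0.7824  1.2917  1.5938]
h=Σ⁻¹𝟙 = [21.0547  9.6015  35.3324  7.8064]
a=μᵀg=0.458481  b=𝟙ᵀg=4.753825  c=𝟙ᵀh=73.794913  D=ac−b²=11.234680
λ₁=(c·0.104−b)/D = (73.794913·0.104−4.753825)/11.234680 = 0.259985
λ₂=(a−b·0.104)/D = (0.458481−4.753825·0.104)/11.234680 = -0.003197
w* = 0.259985·g + -0.003197·h:
  w_0 = 0.259985·1.0859 + -0.003197·21.0547 = 0.2150  (Disney)
  w_1 = 0.259985·0.7824 + -0.003197·9.6015 = 0.1727  (Honeywell)
  w_2 = 0.259985·1.2917 + -0.003197·35.3324 = 0.2229  (JPMorgan)
  w_3 = 0.259985·1.5938 + -0.003197·7.8064 = 0.3894  (Alcoa)
Σw_i=1.0000  μᵀw=0.1040
σ²=wᵀΣw=λ₁·μ_p+λ₂ = 0.259985·0.104 + -0.003197 = 0.023841 ≈ 0.0238


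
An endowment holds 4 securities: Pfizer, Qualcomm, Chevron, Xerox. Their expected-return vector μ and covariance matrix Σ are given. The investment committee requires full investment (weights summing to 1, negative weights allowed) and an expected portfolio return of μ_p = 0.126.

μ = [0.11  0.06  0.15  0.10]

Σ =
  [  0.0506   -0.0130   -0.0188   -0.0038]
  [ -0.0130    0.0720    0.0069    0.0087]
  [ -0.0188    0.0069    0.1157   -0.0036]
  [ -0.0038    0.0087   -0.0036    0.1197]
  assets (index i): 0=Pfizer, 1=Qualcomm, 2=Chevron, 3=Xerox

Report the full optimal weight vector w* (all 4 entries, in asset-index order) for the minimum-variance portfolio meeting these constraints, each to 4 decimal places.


0.4974  -0.0321  0.3949  0.1398

u=Σ⁻¹μ = [3.1922  1.1298  1.7760  0.9081]
v=Σ⁻¹𝟙 = [29.4694  16.9749  12.6817  8.4374]
a=μᵀu=0.776145  b=𝟙ᵀu=7.006123  c=𝟙ᵀv=67.563402  D=ac−b²=3.353260
λ₁=(c·0.126−b)/D = (67.563402·0.126−7.006123)/3.353260 = 0.449373
λ₂=(a−b·0.126)/D = (0.776145−7.006123·0.126)/3.353260 = -0.031798
w* = 0.449373·u + -0.031798·v:
  w_0 = 0.449373·3.1922 + -0.031798·29.4694 = 0.4974  (Pfizer)
  w_1 = 0.449373·1.1298 + -0.031798·16.9749 = -0.0321  (Qualcomm)
  w_2 = 0.449373·1.7760 + -0.031798·12.6817 = 0.3949  (Chevron)
  w_3 = 0.449373·0.9081 + -0.031798·8.4374 = 0.1398  (Xerox)
Σw_i=1.0000  μᵀw=0.1260
σ²=wᵀΣw=λ₁·μ_p+λ₂ = 0.449373·0.126 + -0.031798 = 0.024823 ≈ 0.0248


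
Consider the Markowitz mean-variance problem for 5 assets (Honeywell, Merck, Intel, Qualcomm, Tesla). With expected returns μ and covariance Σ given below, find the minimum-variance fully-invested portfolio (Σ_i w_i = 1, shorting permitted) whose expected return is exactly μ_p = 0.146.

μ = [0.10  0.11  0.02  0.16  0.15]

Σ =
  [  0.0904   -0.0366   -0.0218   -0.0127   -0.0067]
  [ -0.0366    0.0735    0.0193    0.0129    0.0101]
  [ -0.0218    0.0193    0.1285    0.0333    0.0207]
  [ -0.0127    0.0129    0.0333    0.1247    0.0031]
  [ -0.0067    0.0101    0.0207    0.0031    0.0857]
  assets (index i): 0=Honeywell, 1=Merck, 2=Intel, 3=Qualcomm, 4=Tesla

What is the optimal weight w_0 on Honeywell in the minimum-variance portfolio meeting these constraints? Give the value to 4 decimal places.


g=Σ⁻¹μ = [2.2290  2.2468  -0.4297  1.3498  1.7147]
h=Σ⁻¹𝟙 = [22.4223  20.9570  5.2304  6.5031  9.4532]
a=μᵀg=0.934624  b=𝟙ᵀg=7.110587  c=𝟙ᵀh=64.565988  D=ac−b²=9.784473
λ₁=(c·0.146−b)/D = (64.565988·0.146−7.110587)/9.784473 = 0.236706
λ₂=(a−b·0.146)/D = (0.934624−7.110587·0.146)/9.784473 = -0.010580
w* = 0.236706·g + -0.010580·h:
  w_0 = 0.236706·2.2290 + -0.010580·22.4223 = 0.2904  (Honeywell)
  w_1 = 0.236706·2.2468 + -0.010580·20.9570 = 0.3101  (Merck)
  w_2 = 0.236706·-0.4297 + -0.010580·5.2304 = -0.1570  (Intel)
  w_3 = 0.236706·1.3498 + -0.010580·6.5031 = 0.2507  (Qualcomm)
  w_4 = 0.236706·1.7147 + -0.010580·9.4532 = 0.3059  (Tesla)
Σw_i=1.0000  μᵀw=0.1460
σ²=wᵀΣw=λ₁·μ_p+λ₂ = 0.236706·0.146 + -0.010580 = 0.023979 ≈ 0.0240

0.2904


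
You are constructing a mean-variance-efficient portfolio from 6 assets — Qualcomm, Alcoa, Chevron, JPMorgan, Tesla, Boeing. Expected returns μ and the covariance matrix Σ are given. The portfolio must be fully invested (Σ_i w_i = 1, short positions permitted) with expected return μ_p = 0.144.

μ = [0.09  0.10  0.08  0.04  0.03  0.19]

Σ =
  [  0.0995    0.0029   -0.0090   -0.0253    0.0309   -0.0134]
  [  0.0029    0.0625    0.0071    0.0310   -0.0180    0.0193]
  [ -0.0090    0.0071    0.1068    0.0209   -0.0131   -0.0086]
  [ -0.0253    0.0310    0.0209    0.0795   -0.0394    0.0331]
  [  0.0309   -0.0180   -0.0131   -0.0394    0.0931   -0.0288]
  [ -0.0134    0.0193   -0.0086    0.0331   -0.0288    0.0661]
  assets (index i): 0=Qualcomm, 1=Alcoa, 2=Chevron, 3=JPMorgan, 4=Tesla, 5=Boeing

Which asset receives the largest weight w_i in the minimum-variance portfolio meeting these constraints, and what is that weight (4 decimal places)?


g=Σ⁻¹μ = [0.8968  1.0336  1.4332  -1.0527  1.2175  3.9985]
h=Σ⁻¹𝟙 = [9.7299  8.5323  11.5424  12.0043  21.9485  19.6633]
a=μᵀg=1.052868  b=𝟙ᵀg=7.526978  c=𝟙ᵀh=83.420819  D=ac−b²=31.175714
λ₁=(c·0.144−b)/D = (83.420819·0.144−7.526978)/31.175714 = 0.143882
λ₂=(a−b·0.144)/D = (1.052868−7.526978·0.144)/31.175714 = -0.000995
w* = 0.143882·g + -0.000995·h:
  w_0 = 0.143882·0.8968 + -0.000995·9.7299 = 0.1193  (Qualcomm)
  w_1 = 0.143882·1.0336 + -0.000995·8.5323 = 0.1402  (Alcoa)
  w_2 = 0.143882·1.4332 + -0.000995·11.5424 = 0.1947  (Chevron)
  w_3 = 0.143882·-1.0527 + -0.000995·12.0043 = -0.1634  (JPMorgan)
  w_4 = 0.143882·1.2175 + -0.000995·21.9485 = 0.1533  (Tesla)
  w_5 = 0.143882·3.9985 + -0.000995·19.6633 = 0.5558  (Boeing)
Σw_i=1.0000  μᵀw=0.1440
σ²=wᵀΣw=λ₁·μ_p+λ₂ = 0.143882·0.144 + -0.000995 = 0.019724 ≈ 0.0197

Boeing (0.5558)


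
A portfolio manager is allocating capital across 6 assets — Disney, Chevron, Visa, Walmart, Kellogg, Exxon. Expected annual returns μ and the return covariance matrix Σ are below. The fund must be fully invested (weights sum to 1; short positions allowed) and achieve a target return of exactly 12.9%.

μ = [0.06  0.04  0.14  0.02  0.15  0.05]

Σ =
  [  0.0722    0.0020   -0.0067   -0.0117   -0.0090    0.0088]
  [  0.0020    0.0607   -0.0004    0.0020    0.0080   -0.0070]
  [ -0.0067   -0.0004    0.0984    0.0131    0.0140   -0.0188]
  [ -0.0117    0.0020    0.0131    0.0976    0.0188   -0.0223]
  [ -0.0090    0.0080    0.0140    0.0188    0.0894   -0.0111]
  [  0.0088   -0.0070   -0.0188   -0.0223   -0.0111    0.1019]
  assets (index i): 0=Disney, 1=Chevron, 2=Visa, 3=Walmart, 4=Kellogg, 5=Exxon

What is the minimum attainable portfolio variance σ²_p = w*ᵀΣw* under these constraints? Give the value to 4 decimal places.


p=Σ⁻¹μ = [1.0466  0.5216  1.4319  0.0170  1.6180  0.8803]
q=Σ⁻¹𝟙 = [15.6526  16.2255  11.3434  12.0434  8.8970  15.2739]
a=μᵀp=0.571180  b=𝟙ᵀp=5.515355  c=𝟙ᵀq=79.435730  D=ac−b²=14.952927
λ₁=(c·0.129−b)/D = (79.435730·0.129−5.515355)/14.952927 = 0.316450
λ₂=(a−b·0.129)/D = (0.571180−5.515355·0.129)/14.952927 = -0.009383
w* = 0.316450·p + -0.009383·q:
  w_0 = 0.316450·1.0466 + -0.009383·15.6526 = 0.1843  (Disney)
  w_1 = 0.316450·0.5216 + -0.009383·16.2255 = 0.0128  (Chevron)
  w_2 = 0.316450·1.4319 + -0.009383·11.3434 = 0.3467  (Visa)
  w_3 = 0.316450·0.0170 + -0.009383·12.0434 = -0.1076  (Walmart)
  w_4 = 0.316450·1.6180 + -0.009383·8.8970 = 0.4285  (Kellogg)
  w_5 = 0.316450·0.8803 + -0.009383·15.2739 = 0.1352  (Exxon)
Σw_i=1.0000  μᵀw=0.1290
σ²=wᵀΣw=λ₁·μ_p+λ₂ = 0.316450·0.129 + -0.009383 = 0.031439 ≈ 0.0314

0.0314


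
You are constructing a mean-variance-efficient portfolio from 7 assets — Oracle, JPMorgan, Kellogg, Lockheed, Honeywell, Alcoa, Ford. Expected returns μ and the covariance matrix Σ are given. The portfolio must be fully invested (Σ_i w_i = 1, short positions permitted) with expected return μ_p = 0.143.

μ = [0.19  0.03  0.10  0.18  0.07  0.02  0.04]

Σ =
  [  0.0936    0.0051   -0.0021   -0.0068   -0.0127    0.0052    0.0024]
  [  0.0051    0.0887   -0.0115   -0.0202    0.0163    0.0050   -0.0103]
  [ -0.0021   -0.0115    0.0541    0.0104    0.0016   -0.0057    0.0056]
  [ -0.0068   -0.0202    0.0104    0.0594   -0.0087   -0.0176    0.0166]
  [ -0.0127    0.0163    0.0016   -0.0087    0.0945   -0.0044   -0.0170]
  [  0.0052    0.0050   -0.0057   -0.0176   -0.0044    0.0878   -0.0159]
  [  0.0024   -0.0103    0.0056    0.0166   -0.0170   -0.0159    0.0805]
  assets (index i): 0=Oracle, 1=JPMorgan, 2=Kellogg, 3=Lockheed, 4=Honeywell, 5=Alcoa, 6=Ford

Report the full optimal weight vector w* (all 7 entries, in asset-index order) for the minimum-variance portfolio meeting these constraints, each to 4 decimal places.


0.2570  0.0722  0.1269  0.3958  0.1135  0.0630  -0.0284

u=Σ⁻¹μ = [2.4047  0.9842  1.4672  3.8273  1.2899  0.9792  0.1256]
v=Σ⁻¹𝟙 = [12.5538  16.3135  17.7873  24.4487  14.9633  19.2044  14.8096]
a=μᵀu=1.436947  b=𝟙ᵀu=11.078007  c=𝟙ᵀv=120.080440  D=ac−b²=49.826993
λ₁=(c·0.143−b)/D = (120.080440·0.143−11.078007)/49.826993 = 0.122293
λ₂=(a−b·0.143)/D = (1.436947−11.078007·0.143)/49.826993 = -0.002954
w* = 0.122293·u + -0.002954·v:
  w_0 = 0.122293·2.4047 + -0.002954·12.5538 = 0.2570  (Oracle)
  w_1 = 0.122293·0.9842 + -0.002954·16.3135 = 0.0722  (JPMorgan)
  w_2 = 0.122293·1.4672 + -0.002954·17.7873 = 0.1269  (Kellogg)
  w_3 = 0.122293·3.8273 + -0.002954·24.4487 = 0.3958  (Lockheed)
  w_4 = 0.122293·1.2899 + -0.002954·14.9633 = 0.1135  (Honeywell)
  w_5 = 0.122293·0.9792 + -0.002954·19.2044 = 0.0630  (Alcoa)
  w_6 = 0.122293·0.1256 + -0.002954·14.8096 = -0.0284  (Ford)
Σw_i=1.0000  μᵀw=0.1430
σ²=wᵀΣw=λ₁·μ_p+λ₂ = 0.122293·0.143 + -0.002954 = 0.014534 ≈ 0.0145


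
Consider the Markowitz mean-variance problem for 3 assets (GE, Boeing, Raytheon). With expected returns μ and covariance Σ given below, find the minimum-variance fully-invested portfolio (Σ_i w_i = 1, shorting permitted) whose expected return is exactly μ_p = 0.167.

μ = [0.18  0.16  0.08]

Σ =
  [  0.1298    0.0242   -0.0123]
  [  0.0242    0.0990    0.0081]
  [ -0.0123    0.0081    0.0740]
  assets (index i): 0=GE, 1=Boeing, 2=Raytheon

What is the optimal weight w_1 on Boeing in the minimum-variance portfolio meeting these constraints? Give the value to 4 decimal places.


g=Σ⁻¹μ = [1.2710  1.2106  1.1598]
h=Σ⁻¹𝟙 = [7.7152  7.0678  14.0223]
a=μᵀg=0.515252  b=𝟙ᵀg=3.641365  c=𝟙ᵀh=28.805266  D=ac−b²=1.582419
λ₁=(c·0.167−b)/D = (28.805266·0.167−3.641365)/1.582419 = 0.738815
λ₂=(a−b·0.167)/D = (0.515252−3.641365·0.167)/1.582419 = -0.058680
w* = 0.738815·g + -0.058680·h:
  w_0 = 0.738815·1.2710 + -0.058680·7.7152 = 0.4863  (GE)
  w_1 = 0.738815·1.2106 + -0.058680·7.0678 = 0.4797  (Boeing)
  w_2 = 0.738815·1.1598 + -0.058680·14.0223 = 0.0341  (Raytheon)
Σw_i=1.0000  μᵀw=0.1670
σ²=wᵀΣw=λ₁·μ_p+λ₂ = 0.738815·0.167 + -0.058680 = 0.064702 ≈ 0.0647

0.4797


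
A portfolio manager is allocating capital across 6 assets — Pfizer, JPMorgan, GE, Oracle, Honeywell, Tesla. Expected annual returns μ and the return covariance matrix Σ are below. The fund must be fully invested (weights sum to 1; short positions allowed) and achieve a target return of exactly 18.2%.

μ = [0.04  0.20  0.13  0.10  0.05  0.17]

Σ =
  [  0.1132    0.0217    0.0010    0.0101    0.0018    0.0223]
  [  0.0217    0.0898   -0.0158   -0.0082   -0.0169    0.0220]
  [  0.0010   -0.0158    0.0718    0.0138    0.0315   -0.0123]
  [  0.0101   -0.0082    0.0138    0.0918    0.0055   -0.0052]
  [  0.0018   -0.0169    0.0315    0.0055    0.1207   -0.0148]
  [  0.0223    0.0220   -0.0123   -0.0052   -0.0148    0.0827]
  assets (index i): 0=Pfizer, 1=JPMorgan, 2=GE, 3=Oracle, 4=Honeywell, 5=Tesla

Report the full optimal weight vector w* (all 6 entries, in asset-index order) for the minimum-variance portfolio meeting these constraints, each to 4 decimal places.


-0.1738  0.3920  0.3512  0.1304  -0.0068  0.3070

x=Σ⁻¹μ = [-0.6510  2.4620  2.3406  1.1241  0.3591  2.0593]
y=Σ⁻¹𝟙 = [3.0273  12.1325  13.4478  9.8557  7.4515  12.0014]
a=μᵀx=1.251091  b=𝟙ᵀx=7.694195  c=𝟙ᵀy=57.916256  D=ac−b²=13.257856
λ₁=(c·0.182−b)/D = (57.916256·0.182−7.694195)/13.257856 = 0.214708
λ₂=(a−b·0.182)/D = (1.251091−7.694195·0.182)/13.257856 = -0.011258
w* = 0.214708·x + -0.011258·y:
  w_0 = 0.214708·-0.6510 + -0.011258·3.0273 = -0.1738  (Pfizer)
  w_1 = 0.214708·2.4620 + -0.011258·12.1325 = 0.3920  (JPMorgan)
  w_2 = 0.214708·2.3406 + -0.011258·13.4478 = 0.3512  (GE)
  w_3 = 0.214708·1.1241 + -0.011258·9.8557 = 0.1304  (Oracle)
  w_4 = 0.214708·0.3591 + -0.011258·7.4515 = -0.0068  (Honeywell)
  w_5 = 0.214708·2.0593 + -0.011258·12.0014 = 0.3070  (Tesla)
Σw_i=1.0000  μᵀw=0.1820
σ²=wᵀΣw=λ₁·μ_p+λ₂ = 0.214708·0.182 + -0.011258 = 0.027819 ≈ 0.0278


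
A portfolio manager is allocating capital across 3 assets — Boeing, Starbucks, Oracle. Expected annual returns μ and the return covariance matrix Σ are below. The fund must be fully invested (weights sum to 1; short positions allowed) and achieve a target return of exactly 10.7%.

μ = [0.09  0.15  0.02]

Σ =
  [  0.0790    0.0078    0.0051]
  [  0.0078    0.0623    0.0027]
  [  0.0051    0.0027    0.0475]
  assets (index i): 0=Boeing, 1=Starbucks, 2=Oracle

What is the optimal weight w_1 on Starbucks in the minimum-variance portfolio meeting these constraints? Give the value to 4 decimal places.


0.5332

g=Σ⁻¹μ = [0.9009  2.2865  0.1944]
h=Σ⁻¹𝟙 = [10.0414  13.9629  19.1808]
a=μᵀg=0.427944  b=𝟙ᵀg=3.381775  c=𝟙ᵀh=43.185090  D=ac−b²=7.044405
λ₁=(c·0.107−b)/D = (43.185090·0.107−3.381775)/7.044405 = 0.175889
λ₂=(a−b·0.107)/D = (0.427944−3.381775·0.107)/7.044405 = 0.009383
w* = 0.175889·g + 0.009383·h:
  w_0 = 0.175889·0.9009 + 0.009383·10.0414 = 0.2527  (Boeing)
  w_1 = 0.175889·2.2865 + 0.009383·13.9629 = 0.5332  (Starbucks)
  w_2 = 0.175889·0.1944 + 0.009383·19.1808 = 0.2141  (Oracle)
Σw_i=1.0000  μᵀw=0.1070
σ²=wᵀΣw=λ₁·μ_p+λ₂ = 0.175889·0.107 + 0.009383 = 0.028203 ≈ 0.0282


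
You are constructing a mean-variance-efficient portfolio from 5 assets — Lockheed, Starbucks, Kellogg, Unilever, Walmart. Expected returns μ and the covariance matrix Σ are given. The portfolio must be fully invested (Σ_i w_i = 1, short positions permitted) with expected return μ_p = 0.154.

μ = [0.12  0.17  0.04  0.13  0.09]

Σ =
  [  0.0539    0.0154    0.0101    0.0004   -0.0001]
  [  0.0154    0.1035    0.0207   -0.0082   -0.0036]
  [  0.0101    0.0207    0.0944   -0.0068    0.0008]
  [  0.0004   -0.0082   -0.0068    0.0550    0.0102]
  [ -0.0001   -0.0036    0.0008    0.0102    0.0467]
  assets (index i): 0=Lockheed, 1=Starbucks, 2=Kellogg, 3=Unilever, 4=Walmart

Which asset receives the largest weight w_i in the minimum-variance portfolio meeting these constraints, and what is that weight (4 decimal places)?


Unilever (0.4124)

p=Σ⁻¹μ = [1.7445  1.6124  0.0366  2.3083  1.5504]
q=Σ⁻¹𝟙 = [14.6694  7.7747  8.3815  16.8933  18.2107]
a=μᵀp=0.924544  b=𝟙ᵀp=7.252367  c=𝟙ᵀq=65.929483  D=ac−b²=8.357882
λ₁=(c·0.154−b)/D = (65.929483·0.154−7.252367)/8.357882 = 0.347070
λ₂=(a−b·0.154)/D = (0.924544−7.252367·0.154)/8.357882 = -0.023011
w* = 0.347070·p + -0.023011·q:
  w_0 = 0.347070·1.7445 + -0.023011·14.6694 = 0.2679  (Lockheed)
  w_1 = 0.347070·1.6124 + -0.023011·7.7747 = 0.3807  (Starbucks)
  w_2 = 0.347070·0.0366 + -0.023011·8.3815 = -0.1801  (Kellogg)
  w_3 = 0.347070·2.3083 + -0.023011·16.8933 = 0.4124  (Unilever)
  w_4 = 0.347070·1.5504 + -0.023011·18.2107 = 0.1191  (Walmart)
Σw_i=1.0000  μᵀw=0.1540
σ²=wᵀΣw=λ₁·μ_p+λ₂ = 0.347070·0.154 + -0.023011 = 0.030438 ≈ 0.0304


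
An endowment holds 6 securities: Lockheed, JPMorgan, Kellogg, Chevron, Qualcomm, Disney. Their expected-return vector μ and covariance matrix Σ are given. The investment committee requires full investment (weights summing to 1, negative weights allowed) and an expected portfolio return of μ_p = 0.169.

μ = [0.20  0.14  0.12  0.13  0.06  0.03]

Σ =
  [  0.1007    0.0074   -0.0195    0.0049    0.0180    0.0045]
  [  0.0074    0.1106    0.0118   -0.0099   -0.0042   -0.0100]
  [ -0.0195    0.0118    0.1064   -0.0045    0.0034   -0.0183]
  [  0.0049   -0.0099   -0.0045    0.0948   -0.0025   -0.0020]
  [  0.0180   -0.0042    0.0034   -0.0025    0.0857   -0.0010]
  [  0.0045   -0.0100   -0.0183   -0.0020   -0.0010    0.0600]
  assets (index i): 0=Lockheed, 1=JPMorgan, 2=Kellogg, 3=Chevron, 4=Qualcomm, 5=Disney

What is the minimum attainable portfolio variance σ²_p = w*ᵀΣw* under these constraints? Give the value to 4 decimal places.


p=Σ⁻¹μ = [2.0287  1.2042  1.6073  1.5002  0.3258  1.0942]
q=Σ⁻¹𝟙 = [8.3261  10.5841  13.8399  12.6352  10.5220  22.6239]
a=μᵀp=1.014605  b=𝟙ᵀp=7.760399  c=𝟙ᵀq=78.531277  D=ac−b²=19.454436
λ₁=(c·0.169−b)/D = (78.531277·0.169−7.760399)/19.454436 = 0.283297
λ₂=(a−b·0.169)/D = (1.014605−7.760399·0.169)/19.454436 = -0.015261
w* = 0.283297·p + -0.015261·q:
  w_0 = 0.283297·2.0287 + -0.015261·8.3261 = 0.4477  (Lockheed)
  w_1 = 0.283297·1.2042 + -0.015261·10.5841 = 0.1796  (JPMorgan)
  w_2 = 0.283297·1.6073 + -0.015261·13.8399 = 0.2441  (Kellogg)
  w_3 = 0.283297·1.5002 + -0.015261·12.6352 = 0.2322  (Chevron)
  w_4 = 0.283297·0.3258 + -0.015261·10.5220 = -0.0683  (Qualcomm)
  w_5 = 0.283297·1.0942 + -0.015261·22.6239 = -0.0353  (Disney)
Σw_i=1.0000  μᵀw=0.1690
σ²=wᵀΣw=λ₁·μ_p+λ₂ = 0.283297·0.169 + -0.015261 = 0.032616 ≈ 0.0326

0.0326


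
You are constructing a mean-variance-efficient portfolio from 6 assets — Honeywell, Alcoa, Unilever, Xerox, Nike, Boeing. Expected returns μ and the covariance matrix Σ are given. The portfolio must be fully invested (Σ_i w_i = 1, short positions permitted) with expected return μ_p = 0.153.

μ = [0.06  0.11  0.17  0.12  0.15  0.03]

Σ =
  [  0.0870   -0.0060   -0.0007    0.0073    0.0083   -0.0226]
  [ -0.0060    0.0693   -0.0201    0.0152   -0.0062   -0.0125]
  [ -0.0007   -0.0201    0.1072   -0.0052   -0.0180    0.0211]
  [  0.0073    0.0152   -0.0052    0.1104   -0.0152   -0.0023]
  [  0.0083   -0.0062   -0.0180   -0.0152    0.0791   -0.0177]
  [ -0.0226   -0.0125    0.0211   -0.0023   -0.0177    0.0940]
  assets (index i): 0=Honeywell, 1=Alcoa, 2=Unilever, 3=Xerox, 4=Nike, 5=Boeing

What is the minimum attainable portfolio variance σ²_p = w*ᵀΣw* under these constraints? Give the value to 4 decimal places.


g=Σ⁻¹μ = [0.7182  2.5164  2.4564  1.2414  3.0110  0.8724]
h=Σ⁻¹𝟙 = [15.1782  23.2285  14.2593  8.9402  21.9802  18.5332]
a=μᵀg=1.364273  b=𝟙ᵀg=10.815763  c=𝟙ᵀh=102.119659  D=ac−b²=22.338327
λ₁=(c·0.153−b)/D = (102.119659·0.153−10.815763)/22.338327 = 0.215260
λ₂=(a−b·0.153)/D = (1.364273−10.815763·0.153)/22.338327 = -0.013006
w* = 0.215260·g + -0.013006·h:
  w_0 = 0.215260·0.7182 + -0.013006·15.1782 = -0.0428  (Honeywell)
  w_1 = 0.215260·2.5164 + -0.013006·23.2285 = 0.2396  (Alcoa)
  w_2 = 0.215260·2.4564 + -0.013006·14.2593 = 0.3433  (Unilever)
  w_3 = 0.215260·1.2414 + -0.013006·8.9402 = 0.1510  (Xerox)
  w_4 = 0.215260·3.0110 + -0.013006·21.9802 = 0.3623  (Nike)
  w_5 = 0.215260·0.8724 + -0.013006·18.5332 = -0.0533  (Boeing)
Σw_i=1.0000  μᵀw=0.1530
σ²=wᵀΣw=λ₁·μ_p+λ₂ = 0.215260·0.153 + -0.013006 = 0.019928 ≈ 0.0199

0.0199


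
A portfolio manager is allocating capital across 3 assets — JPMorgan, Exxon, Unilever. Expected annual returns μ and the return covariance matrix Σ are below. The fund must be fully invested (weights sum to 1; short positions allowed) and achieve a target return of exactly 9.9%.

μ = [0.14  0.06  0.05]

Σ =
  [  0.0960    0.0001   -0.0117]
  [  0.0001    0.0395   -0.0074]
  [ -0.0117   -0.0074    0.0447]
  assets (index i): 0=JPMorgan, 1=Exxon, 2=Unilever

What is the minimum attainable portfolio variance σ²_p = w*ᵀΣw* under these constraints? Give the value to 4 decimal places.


0.0269

g=Σ⁻¹μ = [1.6841  1.8647  1.8681]
h=Σ⁻¹𝟙 = [14.1916  31.1331  31.2400]
a=μᵀg=0.441053  b=𝟙ᵀg=5.416808  c=𝟙ᵀh=76.564655  D=ac−b²=4.427241
λ₁=(c·0.099−b)/D = (76.564655·0.099−5.416808)/4.427241 = 0.488587
λ₂=(a−b·0.099)/D = (0.441053−5.416808·0.099)/4.427241 = -0.021506
w* = 0.488587·g + -0.021506·h:
  w_0 = 0.488587·1.6841 + -0.021506·14.1916 = 0.5176  (JPMorgan)
  w_1 = 0.488587·1.8647 + -0.021506·31.1331 = 0.2415  (Exxon)
  w_2 = 0.488587·1.8681 + -0.021506·31.2400 = 0.2409  (Unilever)
Σw_i=1.0000  μᵀw=0.0990
σ²=wᵀΣw=λ₁·μ_p+λ₂ = 0.488587·0.099 + -0.021506 = 0.026864 ≈ 0.0269
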